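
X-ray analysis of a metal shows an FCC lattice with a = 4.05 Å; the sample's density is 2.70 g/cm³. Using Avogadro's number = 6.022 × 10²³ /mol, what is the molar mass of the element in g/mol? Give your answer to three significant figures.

An FCC cell has Z = 4 atoms; a = 4.050 × 10^-8 cm.
M = ρ·N_A·a³/Z = 2.70 × 6.022 × 10²³ × 6.643 × 10^-23 / 4 = 27.0 g/mol.

27.0 g/mol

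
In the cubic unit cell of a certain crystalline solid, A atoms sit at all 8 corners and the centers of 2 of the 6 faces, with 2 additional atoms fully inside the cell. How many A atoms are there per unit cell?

Corner atoms are shared by 8 cells (1/8 each), face atoms by 2 (1/2 each), interior atoms are unshared.
Net atoms = 8 × 1/8 + 2 × 1/2 + 2 = 1 + 1 + 2 = 4.

4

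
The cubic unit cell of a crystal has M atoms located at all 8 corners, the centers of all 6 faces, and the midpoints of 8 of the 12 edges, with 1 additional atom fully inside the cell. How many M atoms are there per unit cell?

7

Corner atoms are shared by 8 cells (1/8 each), face atoms by 2 (1/2 each), edge atoms by 4 (1/4 each), interior atoms are unshared.
Net atoms = 8 × 1/8 + 6 × 1/2 + 8 × 1/4 + 1 = 1 + 3 + 2 + 1 = 7.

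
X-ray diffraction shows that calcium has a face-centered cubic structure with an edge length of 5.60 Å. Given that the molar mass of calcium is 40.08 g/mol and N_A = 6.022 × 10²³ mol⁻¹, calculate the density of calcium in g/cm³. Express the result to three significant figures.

An FCC unit cell contains Z = 4 atoms.
Cell volume: a³ = (5.60 Å)³ = (5.600 × 10^-8 cm)³ = 1.756 × 10^-22 cm³.
ρ = Z·M/(N_A·a³) = 4 × 40.08 / (6.022 × 10²³ × 1.756 × 10^-22) = 1.516 g/cm³.

1.52 g/cm³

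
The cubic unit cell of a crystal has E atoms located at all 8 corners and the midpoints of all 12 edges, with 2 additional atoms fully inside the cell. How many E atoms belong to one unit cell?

6

Corner atoms are shared by 8 cells (1/8 each), edge atoms by 4 (1/4 each), interior atoms are unshared.
Net atoms = 8 × 1/8 + 12 × 1/4 + 2 = 1 + 3 + 2 = 6.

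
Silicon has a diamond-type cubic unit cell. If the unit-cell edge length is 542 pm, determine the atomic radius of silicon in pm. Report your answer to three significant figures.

In a diamond cubic lattice, nearest neighbors lie along the body diagonal with √3·a = 8r.
r = √3·a/8 = 1.7321 × 542 / 8 = 117 pm.

117 pm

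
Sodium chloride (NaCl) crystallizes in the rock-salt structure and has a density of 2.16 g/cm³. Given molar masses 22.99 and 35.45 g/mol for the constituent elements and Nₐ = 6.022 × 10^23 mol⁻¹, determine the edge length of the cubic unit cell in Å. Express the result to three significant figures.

5.64 Å

M(NaCl) = 58.44 g/mol; Z = 4 formula units per cell.
a³ = Z·M/(N_A·ρ) = 4 × 58.44 / (6.022 × 10²³ × 2.16) = 1.797 × 10^-22 cm³, so a = 5.643 × 10^-8 cm = 5.64 Å.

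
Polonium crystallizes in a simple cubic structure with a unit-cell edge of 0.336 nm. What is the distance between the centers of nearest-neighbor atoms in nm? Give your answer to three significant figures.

0.336 nm

In a simple cubic structure, atoms touch along the cell edge, so a = 2r; the nearest-neighbor distance equals 2r = 1.000·a.
d = 1.000 × 0.336 = 0.336 nm.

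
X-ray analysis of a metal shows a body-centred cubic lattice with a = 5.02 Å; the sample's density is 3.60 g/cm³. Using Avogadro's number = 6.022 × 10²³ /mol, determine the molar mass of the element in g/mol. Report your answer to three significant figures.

137 g/mol

A BCC cell has Z = 2 atoms; a = 5.020 × 10^-8 cm.
M = ρ·N_A·a³/Z = 3.60 × 6.022 × 10²³ × 1.265 × 10^-22 / 2 = 137 g/mol.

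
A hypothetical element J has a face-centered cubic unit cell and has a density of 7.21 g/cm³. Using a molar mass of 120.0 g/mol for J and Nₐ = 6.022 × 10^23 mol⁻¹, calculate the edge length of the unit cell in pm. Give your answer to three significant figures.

480 pm

With Z = 4 atoms per FCC cell, a³ = Z·M/(N_A·ρ) = 4 × 120.0 / (6.022 × 10²³ × 7.210 g/cm³) = 1.106 × 10^-22 cm³.
a = (1.106 × 10^-22)^(1/3) = 4.799 × 10^-8 cm = 480 pm.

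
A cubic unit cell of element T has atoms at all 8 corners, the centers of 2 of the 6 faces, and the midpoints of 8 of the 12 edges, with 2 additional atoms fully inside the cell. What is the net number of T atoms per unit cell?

6

Corner atoms are shared by 8 cells (1/8 each), face atoms by 2 (1/2 each), edge atoms by 4 (1/4 each), interior atoms are unshared.
Net atoms = 8 × 1/8 + 2 × 1/2 + 8 × 1/4 + 2 = 1 + 1 + 2 + 2 = 6.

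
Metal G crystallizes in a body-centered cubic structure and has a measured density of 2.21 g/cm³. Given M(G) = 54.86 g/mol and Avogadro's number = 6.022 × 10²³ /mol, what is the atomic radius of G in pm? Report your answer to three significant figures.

188 pm

For a BCC cell (Z = 2), a³ = Z·M/(N_A·ρ) = 2 × 54.86 / (6.022 × 10²³ × 2.210) = 8.244 × 10^-23 cm³, so a = 4.352 × 10^-8 cm = 435.2 pm.
Atoms touch along the body diagonal, so √3·a = 4r, so r = 0.4330 × a = 188 pm.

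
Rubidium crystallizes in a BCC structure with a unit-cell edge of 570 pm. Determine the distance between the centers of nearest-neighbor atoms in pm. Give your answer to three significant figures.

In a BCC structure, atoms touch along the body diagonal, so √3·a = 4r; the nearest-neighbor distance equals 2r = 0.8660·a.
d = 0.8660 × 570 = 494 pm.

494 pm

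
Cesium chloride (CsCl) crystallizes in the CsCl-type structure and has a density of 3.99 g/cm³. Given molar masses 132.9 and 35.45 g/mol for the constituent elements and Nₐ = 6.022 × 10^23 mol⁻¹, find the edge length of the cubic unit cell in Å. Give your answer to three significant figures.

4.12 Å

M(CsCl) = 168.35 g/mol; Z = 1 formula unit per cell.
a³ = Z·M/(N_A·ρ) = 1 × 168.35 / (6.022 × 10²³ × 3.99) = 7.006 × 10^-23 cm³, so a = 4.123 × 10^-8 cm = 4.12 Å.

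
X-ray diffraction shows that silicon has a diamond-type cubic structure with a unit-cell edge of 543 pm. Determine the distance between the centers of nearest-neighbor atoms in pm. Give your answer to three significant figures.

In a diamond cubic structure, nearest neighbors lie along the body diagonal with √3·a = 8r; the nearest-neighbor distance equals 2r = 0.4330·a.
d = 0.4330 × 543 = 235 pm.

235 pm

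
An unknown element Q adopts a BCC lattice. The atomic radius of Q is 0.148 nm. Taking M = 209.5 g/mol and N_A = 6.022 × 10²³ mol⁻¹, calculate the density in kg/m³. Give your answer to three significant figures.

17400 kg/m³

In a BCC lattice, atoms touch along the body diagonal, so √3·a = 4r, giving a = 0.3418 nm = 3.418 × 10^-8 cm.
With Z = 2, ρ = Z·M/(N_A·a³) = 2 × 209.5 / (6.022 × 10²³ × 3.993 × 10^-23) = 17.43 g/cm³ = 17400 kg/m³.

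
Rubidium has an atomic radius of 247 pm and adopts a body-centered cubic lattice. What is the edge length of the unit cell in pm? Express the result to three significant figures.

In a BCC lattice, atoms touch along the body diagonal, so √3·a = 4r.
a = 4r/√3 = 4 × 247 / 1.7321 = 570 pm.

570 pm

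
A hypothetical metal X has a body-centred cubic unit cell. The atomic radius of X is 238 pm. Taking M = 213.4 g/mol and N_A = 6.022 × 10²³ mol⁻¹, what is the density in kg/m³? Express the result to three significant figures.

In a BCC lattice, atoms touch along the body diagonal, so √3·a = 4r, giving a = 549.6 pm = 5.496 × 10^-8 cm.
With Z = 2, ρ = Z·M/(N_A·a³) = 2 × 213.4 / (6.022 × 10²³ × 1.660 × 10^-22) = 4.268 g/cm³ = 4270 kg/m³.

4270 kg/m³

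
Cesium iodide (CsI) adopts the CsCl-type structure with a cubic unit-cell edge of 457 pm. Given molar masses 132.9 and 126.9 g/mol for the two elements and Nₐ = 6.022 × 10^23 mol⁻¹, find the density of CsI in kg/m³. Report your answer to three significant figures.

4520 kg/m³

The CsCl-type structure contains Z = 1 formula unit per cell; M(CsI) = 132.9 + 126.9 = 259.8 g/mol.
a³ = (4.570 × 10^-8 cm)³ = 9.544 × 10^-23 cm³.
ρ = 1 × 259.8 / (6.022 × 10²³ × 9.544 × 10^-23) = 4.520 g/cm³ = 4520 kg/m³.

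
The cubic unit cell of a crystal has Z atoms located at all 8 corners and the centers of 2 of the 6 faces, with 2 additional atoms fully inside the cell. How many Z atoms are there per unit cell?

Corner atoms are shared by 8 cells (1/8 each), face atoms by 2 (1/2 each), interior atoms are unshared.
Net atoms = 8 × 1/8 + 2 × 1/2 + 2 = 1 + 1 + 2 = 4.

4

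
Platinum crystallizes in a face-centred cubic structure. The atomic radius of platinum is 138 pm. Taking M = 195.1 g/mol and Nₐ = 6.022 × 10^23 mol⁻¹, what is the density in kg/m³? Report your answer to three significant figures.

In an FCC lattice, atoms touch along the face diagonal, so √2·a = 4r, giving a = 390.3 pm = 3.903 × 10^-8 cm.
With Z = 4, ρ = Z·M/(N_A·a³) = 4 × 195.1 / (6.022 × 10²³ × 5.947 × 10^-23) = 21.79 g/cm³ = 21800 kg/m³.

21800 kg/m³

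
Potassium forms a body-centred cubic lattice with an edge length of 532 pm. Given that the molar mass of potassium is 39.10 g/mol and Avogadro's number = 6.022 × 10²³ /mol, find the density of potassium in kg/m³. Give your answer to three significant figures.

862 kg/m³

A BCC unit cell contains Z = 2 atoms.
Cell volume: a³ = (532 pm)³ = (5.320 × 10^-8 cm)³ = 1.506 × 10^-22 cm³.
ρ = Z·M/(N_A·a³) = 2 × 39.10 / (6.022 × 10²³ × 1.506 × 10^-22) = 0.8624 g/cm³ = 862 kg/m³.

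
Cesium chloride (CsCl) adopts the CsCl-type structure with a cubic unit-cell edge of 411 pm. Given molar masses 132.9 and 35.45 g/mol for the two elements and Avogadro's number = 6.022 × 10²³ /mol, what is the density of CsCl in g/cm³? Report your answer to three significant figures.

4.03 g/cm³

The CsCl-type structure contains Z = 1 formula unit per cell; M(CsCl) = 132.9 + 35.45 = 168.35 g/mol.
a³ = (4.110 × 10^-8 cm)³ = 6.943 × 10^-23 cm³.
ρ = 1 × 168.35 / (6.022 × 10²³ × 6.943 × 10^-23) = 4.027 g/cm³.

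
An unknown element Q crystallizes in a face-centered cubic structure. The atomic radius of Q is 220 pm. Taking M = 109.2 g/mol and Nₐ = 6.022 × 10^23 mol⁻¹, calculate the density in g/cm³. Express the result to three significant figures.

In an FCC lattice, atoms touch along the face diagonal, so √2·a = 4r, giving a = 622.3 pm = 6.223 × 10^-8 cm.
With Z = 4, ρ = Z·M/(N_A·a³) = 4 × 109.2 / (6.022 × 10²³ × 2.409 × 10^-22) = 3.011 g/cm³.

3.01 g/cm³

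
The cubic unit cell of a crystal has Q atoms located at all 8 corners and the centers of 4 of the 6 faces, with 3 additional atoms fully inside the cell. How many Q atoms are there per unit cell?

Corner atoms are shared by 8 cells (1/8 each), face atoms by 2 (1/2 each), interior atoms are unshared.
Net atoms = 8 × 1/8 + 4 × 1/2 + 3 = 1 + 2 + 3 = 6.

6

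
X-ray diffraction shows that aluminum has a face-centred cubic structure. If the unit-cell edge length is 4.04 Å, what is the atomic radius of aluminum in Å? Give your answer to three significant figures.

1.43 Å

In an FCC lattice, atoms touch along the face diagonal, so √2·a = 4r.
r = √2·a/4 = 1.4142 × 4.04 / 4 = 1.43 Å.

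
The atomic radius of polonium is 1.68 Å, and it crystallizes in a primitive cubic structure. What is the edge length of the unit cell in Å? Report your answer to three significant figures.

3.36 Å

In a simple cubic lattice, atoms touch along the cell edge, so a = 2r.
a = 2r = 2 × 1.68 = 3.36 Å.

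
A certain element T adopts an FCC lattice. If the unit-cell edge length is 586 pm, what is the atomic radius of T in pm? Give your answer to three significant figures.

207 pm

In an FCC lattice, atoms touch along the face diagonal, so √2·a = 4r.
r = √2·a/4 = 1.4142 × 586 / 4 = 207 pm.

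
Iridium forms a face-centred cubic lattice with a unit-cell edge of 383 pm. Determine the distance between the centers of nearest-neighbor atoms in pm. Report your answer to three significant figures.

In an FCC structure, atoms touch along the face diagonal, so √2·a = 4r; the nearest-neighbor distance equals 2r = 0.7071·a.
d = 0.7071 × 383 = 271 pm.

271 pm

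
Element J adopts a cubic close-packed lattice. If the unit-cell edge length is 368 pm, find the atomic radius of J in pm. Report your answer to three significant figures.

In an FCC lattice, atoms touch along the face diagonal, so √2·a = 4r.
r = √2·a/4 = 1.4142 × 368 / 4 = 130 pm.

130 pm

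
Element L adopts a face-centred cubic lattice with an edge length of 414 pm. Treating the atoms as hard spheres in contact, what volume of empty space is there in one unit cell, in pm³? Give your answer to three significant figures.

In an FCC lattice atoms touch along the face diagonal, so √2·a = 4r, so r = 0.3536a = 146.4 pm.
V_cell = a³ = 7.096 × 10^7 pm³; V_atoms = 4 × (4/3)πr³ = 5.254 × 10^7 pm³.
Empty space = 7.096 × 10^7 − 5.254 × 10^7 = 1.84 × 10^7 pm³.

1.84 × 10^7 pm³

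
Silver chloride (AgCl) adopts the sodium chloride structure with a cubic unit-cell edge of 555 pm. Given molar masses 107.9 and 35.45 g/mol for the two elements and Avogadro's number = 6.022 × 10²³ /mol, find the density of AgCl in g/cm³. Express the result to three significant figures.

5.57 g/cm³

The sodium chloride structure contains Z = 4 formula units per cell; M(AgCl) = 107.9 + 35.45 = 143.35 g/mol.
a³ = (5.550 × 10^-8 cm)³ = 1.710 × 10^-22 cm³.
ρ = 4 × 143.35 / (6.022 × 10²³ × 1.710 × 10^-22) = 5.570 g/cm³.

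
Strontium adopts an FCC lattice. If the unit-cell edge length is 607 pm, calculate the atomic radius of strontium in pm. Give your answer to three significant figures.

215 pm

In an FCC lattice, atoms touch along the face diagonal, so √2·a = 4r.
r = √2·a/4 = 1.4142 × 607 / 4 = 215 pm.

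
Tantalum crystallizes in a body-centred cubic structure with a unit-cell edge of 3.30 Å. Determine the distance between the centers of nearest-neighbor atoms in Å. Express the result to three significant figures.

In a BCC structure, atoms touch along the body diagonal, so √3·a = 4r; the nearest-neighbor distance equals 2r = 0.8660·a.
d = 0.8660 × 3.30 = 2.86 Å.

2.86 Å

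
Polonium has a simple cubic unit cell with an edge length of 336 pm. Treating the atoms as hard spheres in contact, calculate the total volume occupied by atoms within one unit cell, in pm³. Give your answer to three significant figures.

1.99 × 10^7 pm³

In a simple cubic lattice atoms touch along the cell edge, so a = 2r, so r = 0.5000a = 168.0 pm.
V_atoms = Z × (4/3)πr³ = 1 × (4/3)π × (168.0)³ = 1.99 × 10^7 pm³.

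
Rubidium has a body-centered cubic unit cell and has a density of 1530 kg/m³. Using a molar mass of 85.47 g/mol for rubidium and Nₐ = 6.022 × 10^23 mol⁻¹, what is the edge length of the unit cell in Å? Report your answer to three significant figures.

With Z = 2 atoms per BCC cell, a³ = Z·M/(N_A·ρ) = 2 × 85.47 / (6.022 × 10²³ × 1.530 g/cm³) = 1.855 × 10^-22 cm³.
a = (1.855 × 10^-22)^(1/3) = 5.703 × 10^-8 cm = 5.70 Å.

5.70 Å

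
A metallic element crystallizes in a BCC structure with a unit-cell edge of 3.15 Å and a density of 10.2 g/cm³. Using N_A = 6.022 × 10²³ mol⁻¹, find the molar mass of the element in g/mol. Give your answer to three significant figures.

96.0 g/mol

A BCC cell has Z = 2 atoms; a = 3.150 × 10^-8 cm.
M = ρ·N_A·a³/Z = 10.2 × 6.022 × 10²³ × 3.126 × 10^-23 / 2 = 96.0 g/mol.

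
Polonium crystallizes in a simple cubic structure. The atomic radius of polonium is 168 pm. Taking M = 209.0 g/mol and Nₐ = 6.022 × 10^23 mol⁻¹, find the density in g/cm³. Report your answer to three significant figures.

9.15 g/cm³

In a simple cubic lattice, atoms touch along the cell edge, so a = 2r, giving a = 336.0 pm = 3.360 × 10^-8 cm.
With Z = 1, ρ = Z·M/(N_A·a³) = 1 × 209.0 / (6.022 × 10²³ × 3.793 × 10^-23) = 9.149 g/cm³.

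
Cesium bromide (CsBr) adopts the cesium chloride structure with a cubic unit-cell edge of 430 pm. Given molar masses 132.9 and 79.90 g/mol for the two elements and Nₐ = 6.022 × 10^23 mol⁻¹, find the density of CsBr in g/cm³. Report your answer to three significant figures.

The cesium chloride structure contains Z = 1 formula unit per cell; M(CsBr) = 132.9 + 79.90 = 212.8 g/mol.
a³ = (4.300 × 10^-8 cm)³ = 7.951 × 10^-23 cm³.
ρ = 1 × 212.8 / (6.022 × 10²³ × 7.951 × 10^-23) = 4.445 g/cm³.

4.44 g/cm³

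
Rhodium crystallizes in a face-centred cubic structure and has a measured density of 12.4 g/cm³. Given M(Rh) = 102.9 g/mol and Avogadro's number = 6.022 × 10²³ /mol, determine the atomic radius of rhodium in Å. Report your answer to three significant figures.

1.35 Å

For an FCC cell (Z = 4), a³ = Z·M/(N_A·ρ) = 4 × 102.9 / (6.022 × 10²³ × 12.40) = 5.512 × 10^-23 cm³, so a = 3.806 × 10^-8 cm = 3.806 Å.
Atoms touch along the face diagonal, so √2·a = 4r, so r = 0.3536 × a = 1.35 Å.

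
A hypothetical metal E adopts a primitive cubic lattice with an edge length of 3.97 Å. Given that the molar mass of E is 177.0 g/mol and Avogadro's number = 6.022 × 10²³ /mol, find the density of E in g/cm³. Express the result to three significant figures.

A simple cubic unit cell contains Z = 1 atom.
Cell volume: a³ = (3.97 Å)³ = (3.970 × 10^-8 cm)³ = 6.257 × 10^-23 cm³.
ρ = Z·M/(N_A·a³) = 1 × 177.0 / (6.022 × 10²³ × 6.257 × 10^-23) = 4.697 g/cm³.

4.70 g/cm³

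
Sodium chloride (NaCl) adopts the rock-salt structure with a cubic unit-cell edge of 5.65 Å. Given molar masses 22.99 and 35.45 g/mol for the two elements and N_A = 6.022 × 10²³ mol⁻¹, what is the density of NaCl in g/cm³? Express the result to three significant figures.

The rock-salt structure contains Z = 4 formula units per cell; M(NaCl) = 22.99 + 35.45 = 58.44 g/mol.
a³ = (5.650 × 10^-8 cm)³ = 1.804 × 10^-22 cm³.
ρ = 4 × 58.44 / (6.022 × 10²³ × 1.804 × 10^-22) = 2.152 g/cm³.

2.15 g/cm³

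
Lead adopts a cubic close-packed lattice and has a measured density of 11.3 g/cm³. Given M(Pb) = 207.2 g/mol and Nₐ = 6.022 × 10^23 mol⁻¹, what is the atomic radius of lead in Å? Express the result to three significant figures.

For an FCC cell (Z = 4), a³ = Z·M/(N_A·ρ) = 4 × 207.2 / (6.022 × 10²³ × 11.30) = 1.218 × 10^-22 cm³, so a = 4.957 × 10^-8 cm = 4.957 Å.
Atoms touch along the face diagonal, so √2·a = 4r, so r = 0.3536 × a = 1.75 Å.

1.75 Å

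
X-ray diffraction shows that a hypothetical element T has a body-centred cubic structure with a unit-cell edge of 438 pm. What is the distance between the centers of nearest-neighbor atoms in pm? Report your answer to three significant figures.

379 pm

In a BCC structure, atoms touch along the body diagonal, so √3·a = 4r; the nearest-neighbor distance equals 2r = 0.8660·a.
d = 0.8660 × 438 = 379 pm.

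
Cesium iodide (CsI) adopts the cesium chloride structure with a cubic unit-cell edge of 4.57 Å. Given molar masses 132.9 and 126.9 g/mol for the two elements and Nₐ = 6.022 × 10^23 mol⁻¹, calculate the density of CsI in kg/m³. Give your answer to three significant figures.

The cesium chloride structure contains Z = 1 formula unit per cell; M(CsI) = 132.9 + 126.9 = 259.8 g/mol.
a³ = (4.570 × 10^-8 cm)³ = 9.544 × 10^-23 cm³.
ρ = 1 × 259.8 / (6.022 × 10²³ × 9.544 × 10^-23) = 4.520 g/cm³ = 4520 kg/m³.

4520 kg/m³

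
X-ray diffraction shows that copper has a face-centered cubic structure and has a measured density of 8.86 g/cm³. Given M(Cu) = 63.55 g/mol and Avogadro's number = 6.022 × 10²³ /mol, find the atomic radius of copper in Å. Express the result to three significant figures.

For an FCC cell (Z = 4), a³ = Z·M/(N_A·ρ) = 4 × 63.55 / (6.022 × 10²³ × 8.860) = 4.764 × 10^-23 cm³, so a = 3.625 × 10^-8 cm = 3.625 Å.
Atoms touch along the face diagonal, so √2·a = 4r, so r = 0.3536 × a = 1.28 Å.

1.28 Å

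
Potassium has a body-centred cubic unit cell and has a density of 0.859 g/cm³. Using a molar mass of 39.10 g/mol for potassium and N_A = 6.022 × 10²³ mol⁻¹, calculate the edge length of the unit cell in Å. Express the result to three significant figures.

5.33 Å

With Z = 2 atoms per BCC cell, a³ = Z·M/(N_A·ρ) = 2 × 39.10 / (6.022 × 10²³ × 0.8590 g/cm³) = 1.512 × 10^-22 cm³.
a = (1.512 × 10^-22)^(1/3) = 5.327 × 10^-8 cm = 5.33 Å.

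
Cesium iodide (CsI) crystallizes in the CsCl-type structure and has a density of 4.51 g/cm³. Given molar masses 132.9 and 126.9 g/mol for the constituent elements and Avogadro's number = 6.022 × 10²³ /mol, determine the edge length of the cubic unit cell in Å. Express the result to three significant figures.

M(CsI) = 259.8 g/mol; Z = 1 formula unit per cell.
a³ = Z·M/(N_A·ρ) = 1 × 259.8 / (6.022 × 10²³ × 4.51) = 9.566 × 10^-23 cm³, so a = 4.573 × 10^-8 cm = 4.57 Å.

4.57 Å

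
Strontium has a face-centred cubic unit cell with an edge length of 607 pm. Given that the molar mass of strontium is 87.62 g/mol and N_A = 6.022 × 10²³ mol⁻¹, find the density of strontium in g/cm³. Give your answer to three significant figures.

2.60 g/cm³

An FCC unit cell contains Z = 4 atoms.
Cell volume: a³ = (607 pm)³ = (6.070 × 10^-8 cm)³ = 2.236 × 10^-22 cm³.
ρ = Z·M/(N_A·a³) = 4 × 87.62 / (6.022 × 10²³ × 2.236 × 10^-22) = 2.602 g/cm³.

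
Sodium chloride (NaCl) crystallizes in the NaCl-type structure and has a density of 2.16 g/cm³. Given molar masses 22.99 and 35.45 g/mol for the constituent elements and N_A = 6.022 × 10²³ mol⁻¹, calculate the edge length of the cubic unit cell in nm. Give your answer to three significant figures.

M(NaCl) = 58.44 g/mol; Z = 4 formula units per cell.
a³ = Z·M/(N_A·ρ) = 4 × 58.44 / (6.022 × 10²³ × 2.16) = 1.797 × 10^-22 cm³, so a = 5.643 × 10^-8 cm = 0.564 nm.

0.564 nm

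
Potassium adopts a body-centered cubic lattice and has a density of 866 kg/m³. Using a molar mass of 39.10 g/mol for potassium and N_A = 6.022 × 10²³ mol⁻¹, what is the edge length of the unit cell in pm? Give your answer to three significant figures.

With Z = 2 atoms per BCC cell, a³ = Z·M/(N_A·ρ) = 2 × 39.10 / (6.022 × 10²³ × 0.8660 g/cm³) = 1.500 × 10^-22 cm³.
a = (1.500 × 10^-22)^(1/3) = 5.313 × 10^-8 cm = 531 pm.

531 pm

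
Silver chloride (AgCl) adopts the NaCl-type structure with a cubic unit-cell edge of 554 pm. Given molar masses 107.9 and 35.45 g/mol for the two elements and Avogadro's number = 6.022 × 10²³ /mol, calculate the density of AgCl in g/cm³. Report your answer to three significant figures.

The NaCl-type structure contains Z = 4 formula units per cell; M(AgCl) = 107.9 + 35.45 = 143.35 g/mol.
a³ = (5.540 × 10^-8 cm)³ = 1.700 × 10^-22 cm³.
ρ = 4 × 143.35 / (6.022 × 10²³ × 1.700 × 10^-22) = 5.600 g/cm³.

5.60 g/cm³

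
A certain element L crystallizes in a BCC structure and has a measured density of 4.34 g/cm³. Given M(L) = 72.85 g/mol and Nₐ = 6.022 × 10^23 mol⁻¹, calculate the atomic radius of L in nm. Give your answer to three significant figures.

For a BCC cell (Z = 2), a³ = Z·M/(N_A·ρ) = 2 × 72.85 / (6.022 × 10²³ × 4.340) = 5.575 × 10^-23 cm³, so a = 3.820 × 10^-8 cm = 0.3820 nm.
Atoms touch along the body diagonal, so √3·a = 4r, so r = 0.4330 × a = 0.165 nm.

0.165 nm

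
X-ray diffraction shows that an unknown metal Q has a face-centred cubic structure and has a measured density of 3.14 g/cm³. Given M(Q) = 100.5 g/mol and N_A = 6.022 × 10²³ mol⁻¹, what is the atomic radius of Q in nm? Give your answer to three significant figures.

0.211 nm

For an FCC cell (Z = 4), a³ = Z·M/(N_A·ρ) = 4 × 100.5 / (6.022 × 10²³ × 3.140) = 2.126 × 10^-22 cm³, so a = 5.968 × 10^-8 cm = 0.5968 nm.
Atoms touch along the face diagonal, so √2·a = 4r, so r = 0.3536 × a = 0.211 nm.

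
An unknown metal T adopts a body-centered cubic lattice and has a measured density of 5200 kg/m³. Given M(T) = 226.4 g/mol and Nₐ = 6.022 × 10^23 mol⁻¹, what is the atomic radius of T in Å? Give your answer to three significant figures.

For a BCC cell (Z = 2), a³ = Z·M/(N_A·ρ) = 2 × 226.4 / (6.022 × 10²³ × 5.200) = 1.446 × 10^-22 cm³, so a = 5.249 × 10^-8 cm = 5.249 Å.
Atoms touch along the body diagonal, so √3·a = 4r, so r = 0.4330 × a = 2.27 Å.

2.27 Å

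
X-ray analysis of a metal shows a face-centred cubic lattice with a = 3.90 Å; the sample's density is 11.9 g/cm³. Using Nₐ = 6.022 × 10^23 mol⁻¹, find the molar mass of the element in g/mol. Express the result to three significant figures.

An FCC cell has Z = 4 atoms; a = 3.900 × 10^-8 cm.
M = ρ·N_A·a³/Z = 11.9 × 6.022 × 10²³ × 5.932 × 10^-23 / 4 = 106 g/mol.

106 g/mol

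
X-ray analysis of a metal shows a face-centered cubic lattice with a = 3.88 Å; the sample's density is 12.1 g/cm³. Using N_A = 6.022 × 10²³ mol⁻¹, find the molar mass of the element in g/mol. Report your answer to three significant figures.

106 g/mol

An FCC cell has Z = 4 atoms; a = 3.880 × 10^-8 cm.
M = ρ·N_A·a³/Z = 12.1 × 6.022 × 10²³ × 5.841 × 10^-23 / 4 = 106 g/mol.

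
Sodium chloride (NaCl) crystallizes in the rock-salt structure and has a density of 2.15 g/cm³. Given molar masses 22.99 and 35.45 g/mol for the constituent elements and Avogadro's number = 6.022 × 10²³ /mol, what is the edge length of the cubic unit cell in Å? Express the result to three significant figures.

5.65 Å

M(NaCl) = 58.44 g/mol; Z = 4 formula units per cell.
a³ = Z·M/(N_A·ρ) = 4 × 58.44 / (6.022 × 10²³ × 2.15) = 1.805 × 10^-22 cm³, so a = 5.652 × 10^-8 cm = 5.65 Å.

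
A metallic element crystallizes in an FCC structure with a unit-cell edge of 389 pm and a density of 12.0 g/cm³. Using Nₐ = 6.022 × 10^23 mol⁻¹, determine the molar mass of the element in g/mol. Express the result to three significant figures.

An FCC cell has Z = 4 atoms; a = 3.890 × 10^-8 cm.
M = ρ·N_A·a³/Z = 12.0 × 6.022 × 10²³ × 5.886 × 10^-23 / 4 = 106 g/mol.

106 g/mol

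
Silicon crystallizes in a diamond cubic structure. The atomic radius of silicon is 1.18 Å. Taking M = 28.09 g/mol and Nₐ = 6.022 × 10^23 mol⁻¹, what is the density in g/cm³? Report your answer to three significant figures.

2.30 g/cm³

In a diamond cubic lattice, nearest neighbors lie along the body diagonal with √3·a = 8r, giving a = 5.450 Å = 5.450 × 10^-8 cm.
With Z = 8, ρ = Z·M/(N_A·a³) = 8 × 28.09 / (6.022 × 10²³ × 1.619 × 10^-22) = 2.305 g/cm³.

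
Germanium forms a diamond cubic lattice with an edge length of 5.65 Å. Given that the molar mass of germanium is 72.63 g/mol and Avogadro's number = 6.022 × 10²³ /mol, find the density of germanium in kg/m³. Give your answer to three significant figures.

A diamond cubic unit cell contains Z = 8 atoms.
Cell volume: a³ = (5.65 Å)³ = (5.650 × 10^-8 cm)³ = 1.804 × 10^-22 cm³.
ρ = Z·M/(N_A·a³) = 8 × 72.63 / (6.022 × 10²³ × 1.804 × 10^-22) = 5.350 g/cm³ = 5350 kg/m³.

5350 kg/m³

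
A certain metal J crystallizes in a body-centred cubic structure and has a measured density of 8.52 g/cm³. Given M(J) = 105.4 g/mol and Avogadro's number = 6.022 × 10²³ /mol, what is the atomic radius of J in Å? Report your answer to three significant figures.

1.49 Å

For a BCC cell (Z = 2), a³ = Z·M/(N_A·ρ) = 2 × 105.4 / (6.022 × 10²³ × 8.520) = 4.109 × 10^-23 cm³, so a = 3.451 × 10^-8 cm = 3.451 Å.
Atoms touch along the body diagonal, so √3·a = 4r, so r = 0.4330 × a = 1.49 Å.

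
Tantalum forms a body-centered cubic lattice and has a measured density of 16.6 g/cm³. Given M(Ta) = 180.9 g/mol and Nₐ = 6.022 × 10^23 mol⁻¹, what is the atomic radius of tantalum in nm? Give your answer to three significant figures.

0.143 nm

For a BCC cell (Z = 2), a³ = Z·M/(N_A·ρ) = 2 × 180.9 / (6.022 × 10²³ × 16.60) = 3.619 × 10^-23 cm³, so a = 3.308 × 10^-8 cm = 0.3308 nm.
Atoms touch along the body diagonal, so √3·a = 4r, so r = 0.4330 × a = 0.143 nm.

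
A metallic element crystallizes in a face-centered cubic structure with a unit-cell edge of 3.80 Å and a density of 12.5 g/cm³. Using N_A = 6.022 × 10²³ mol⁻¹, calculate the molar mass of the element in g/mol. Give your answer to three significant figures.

103 g/mol

An FCC cell has Z = 4 atoms; a = 3.800 × 10^-8 cm.
M = ρ·N_A·a³/Z = 12.5 × 6.022 × 10²³ × 5.487 × 10^-23 / 4 = 103 g/mol.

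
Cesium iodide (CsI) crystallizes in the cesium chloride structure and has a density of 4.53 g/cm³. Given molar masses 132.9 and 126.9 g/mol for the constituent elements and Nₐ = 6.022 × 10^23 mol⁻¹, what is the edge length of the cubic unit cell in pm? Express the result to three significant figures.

457 pm

M(CsI) = 259.8 g/mol; Z = 1 formula unit per cell.
a³ = Z·M/(N_A·ρ) = 1 × 259.8 / (6.022 × 10²³ × 4.53) = 9.524 × 10^-23 cm³, so a = 4.567 × 10^-8 cm = 457 pm.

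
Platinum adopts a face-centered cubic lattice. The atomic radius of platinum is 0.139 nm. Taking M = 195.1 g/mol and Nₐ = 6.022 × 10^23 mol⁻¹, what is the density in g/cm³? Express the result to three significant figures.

21.3 g/cm³

In an FCC lattice, atoms touch along the face diagonal, so √2·a = 4r, giving a = 0.3932 nm = 3.932 × 10^-8 cm.
With Z = 4, ρ = Z·M/(N_A·a³) = 4 × 195.1 / (6.022 × 10²³ × 6.077 × 10^-23) = 21.33 g/cm³.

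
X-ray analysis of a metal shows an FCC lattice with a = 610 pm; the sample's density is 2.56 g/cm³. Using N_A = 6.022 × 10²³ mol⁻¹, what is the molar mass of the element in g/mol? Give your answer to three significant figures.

87.5 g/mol

An FCC cell has Z = 4 atoms; a = 6.100 × 10^-8 cm.
M = ρ·N_A·a³/Z = 2.56 × 6.022 × 10²³ × 2.270 × 10^-22 / 4 = 87.5 g/mol.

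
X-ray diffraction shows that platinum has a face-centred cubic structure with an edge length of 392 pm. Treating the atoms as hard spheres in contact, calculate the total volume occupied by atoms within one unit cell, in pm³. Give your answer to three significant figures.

4.46 × 10^7 pm³

In an FCC lattice atoms touch along the face diagonal, so √2·a = 4r, so r = 0.3536a = 138.6 pm.
V_atoms = Z × (4/3)πr³ = 4 × (4/3)π × (138.6)³ = 4.46 × 10^7 pm³.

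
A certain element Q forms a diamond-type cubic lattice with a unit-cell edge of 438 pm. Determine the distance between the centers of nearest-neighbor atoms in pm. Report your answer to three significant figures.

In a diamond cubic structure, nearest neighbors lie along the body diagonal with √3·a = 8r; the nearest-neighbor distance equals 2r = 0.4330·a.
d = 0.4330 × 438 = 190 pm.

190 pm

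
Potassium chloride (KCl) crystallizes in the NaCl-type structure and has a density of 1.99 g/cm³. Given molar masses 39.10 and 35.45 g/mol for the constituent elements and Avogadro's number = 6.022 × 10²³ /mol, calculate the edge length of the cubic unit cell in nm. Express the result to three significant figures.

M(KCl) = 74.55 g/mol; Z = 4 formula units per cell.
a³ = Z·M/(N_A·ρ) = 4 × 74.55 / (6.022 × 10²³ × 1.99) = 2.488 × 10^-22 cm³, so a = 6.290 × 10^-8 cm = 0.629 nm.

0.629 nm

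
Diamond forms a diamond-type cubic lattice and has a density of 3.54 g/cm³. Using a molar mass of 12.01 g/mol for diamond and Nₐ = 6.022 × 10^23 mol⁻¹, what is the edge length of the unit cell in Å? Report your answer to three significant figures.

With Z = 8 atoms per diamond cubic cell, a³ = Z·M/(N_A·ρ) = 8 × 12.01 / (6.022 × 10²³ × 3.540 g/cm³) = 4.507 × 10^-23 cm³.
a = (4.507 × 10^-23)^(1/3) = 3.559 × 10^-8 cm = 3.56 Å.

3.56 Å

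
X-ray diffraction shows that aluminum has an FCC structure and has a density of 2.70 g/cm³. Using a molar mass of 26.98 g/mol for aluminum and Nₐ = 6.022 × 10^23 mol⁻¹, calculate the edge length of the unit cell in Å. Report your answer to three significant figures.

4.05 Å

With Z = 4 atoms per FCC cell, a³ = Z·M/(N_A·ρ) = 4 × 26.98 / (6.022 × 10²³ × 2.700 g/cm³) = 6.637 × 10^-23 cm³.
a = (6.637 × 10^-23)^(1/3) = 4.049 × 10^-8 cm = 4.05 Å.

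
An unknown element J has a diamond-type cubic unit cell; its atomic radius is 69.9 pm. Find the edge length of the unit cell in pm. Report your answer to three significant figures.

In a diamond cubic lattice, nearest neighbors lie along the body diagonal with √3·a = 8r.
a = 8r/√3 = 8 × 69.9 / 1.7321 = 323 pm.

323 pm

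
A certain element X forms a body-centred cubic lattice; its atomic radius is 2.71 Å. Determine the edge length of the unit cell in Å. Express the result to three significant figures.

In a BCC lattice, atoms touch along the body diagonal, so √3·a = 4r.
a = 4r/√3 = 4 × 2.71 / 1.7321 = 6.26 Å.

6.26 Å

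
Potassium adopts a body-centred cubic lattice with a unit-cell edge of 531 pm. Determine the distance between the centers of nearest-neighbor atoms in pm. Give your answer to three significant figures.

460 pm

In a BCC structure, atoms touch along the body diagonal, so √3·a = 4r; the nearest-neighbor distance equals 2r = 0.8660·a.
d = 0.8660 × 531 = 460 pm.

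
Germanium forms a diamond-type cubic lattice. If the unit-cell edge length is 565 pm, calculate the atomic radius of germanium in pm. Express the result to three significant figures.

122 pm

In a diamond cubic lattice, nearest neighbors lie along the body diagonal with √3·a = 8r.
r = √3·a/8 = 1.7321 × 565 / 8 = 122 pm.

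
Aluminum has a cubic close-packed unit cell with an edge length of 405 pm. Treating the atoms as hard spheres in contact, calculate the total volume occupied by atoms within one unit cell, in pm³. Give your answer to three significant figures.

4.92 × 10^7 pm³

In an FCC lattice atoms touch along the face diagonal, so √2·a = 4r, so r = 0.3536a = 143.2 pm.
V_atoms = Z × (4/3)πr³ = 4 × (4/3)π × (143.2)³ = 4.92 × 10^7 pm³.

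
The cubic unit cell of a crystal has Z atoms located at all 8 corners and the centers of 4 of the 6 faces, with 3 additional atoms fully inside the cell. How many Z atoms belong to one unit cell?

6

Corner atoms are shared by 8 cells (1/8 each), face atoms by 2 (1/2 each), interior atoms are unshared.
Net atoms = 8 × 1/8 + 4 × 1/2 + 3 = 1 + 2 + 3 = 6.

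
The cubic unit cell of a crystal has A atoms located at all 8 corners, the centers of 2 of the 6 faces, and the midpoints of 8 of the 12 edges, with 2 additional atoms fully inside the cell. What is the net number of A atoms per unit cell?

Corner atoms are shared by 8 cells (1/8 each), face atoms by 2 (1/2 each), edge atoms by 4 (1/4 each), interior atoms are unshared.
Net atoms = 8 × 1/8 + 2 × 1/2 + 8 × 1/4 + 2 = 1 + 1 + 2 + 2 = 6.

6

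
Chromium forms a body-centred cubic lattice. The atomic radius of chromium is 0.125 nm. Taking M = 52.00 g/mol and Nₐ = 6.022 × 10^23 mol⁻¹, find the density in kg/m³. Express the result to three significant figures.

7180 kg/m³

In a BCC lattice, atoms touch along the body diagonal, so √3·a = 4r, giving a = 0.2887 nm = 2.887 × 10^-8 cm.
With Z = 2, ρ = Z·M/(N_A·a³) = 2 × 52.00 / (6.022 × 10²³ × 2.406 × 10^-23) = 7.179 g/cm³ = 7180 kg/m³.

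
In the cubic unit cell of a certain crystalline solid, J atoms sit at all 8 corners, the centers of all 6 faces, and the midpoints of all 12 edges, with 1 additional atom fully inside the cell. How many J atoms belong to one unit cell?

Corner atoms are shared by 8 cells (1/8 each), face atoms by 2 (1/2 each), edge atoms by 4 (1/4 each), interior atoms are unshared.
Net atoms = 8 × 1/8 + 6 × 1/2 + 12 × 1/4 + 1 = 1 + 3 + 3 + 1 = 8.

8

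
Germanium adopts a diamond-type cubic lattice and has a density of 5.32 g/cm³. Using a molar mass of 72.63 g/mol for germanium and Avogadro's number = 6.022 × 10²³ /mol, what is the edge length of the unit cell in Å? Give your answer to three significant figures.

With Z = 8 atoms per diamond cubic cell, a³ = Z·M/(N_A·ρ) = 8 × 72.63 / (6.022 × 10²³ × 5.320 g/cm³) = 1.814 × 10^-22 cm³.
a = (1.814 × 10^-22)^(1/3) = 5.660 × 10^-8 cm = 5.66 Å.

5.66 Å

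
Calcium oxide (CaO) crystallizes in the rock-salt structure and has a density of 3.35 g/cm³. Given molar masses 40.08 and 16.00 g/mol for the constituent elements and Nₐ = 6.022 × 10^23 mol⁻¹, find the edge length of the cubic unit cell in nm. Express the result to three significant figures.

M(CaO) = 56.08 g/mol; Z = 4 formula units per cell.
a³ = Z·M/(N_A·ρ) = 4 × 56.08 / (6.022 × 10²³ × 3.35) = 1.112 × 10^-22 cm³, so a = 4.809 × 10^-8 cm = 0.481 nm.

0.481 nm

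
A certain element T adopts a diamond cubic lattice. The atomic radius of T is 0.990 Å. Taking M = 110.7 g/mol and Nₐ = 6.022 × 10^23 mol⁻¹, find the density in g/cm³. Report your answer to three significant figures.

In a diamond cubic lattice, nearest neighbors lie along the body diagonal with √3·a = 8r, giving a = 4.573 Å = 4.573 × 10^-8 cm.
With Z = 8, ρ = Z·M/(N_A·a³) = 8 × 110.7 / (6.022 × 10²³ × 9.561 × 10^-23) = 15.38 g/cm³.

15.4 g/cm³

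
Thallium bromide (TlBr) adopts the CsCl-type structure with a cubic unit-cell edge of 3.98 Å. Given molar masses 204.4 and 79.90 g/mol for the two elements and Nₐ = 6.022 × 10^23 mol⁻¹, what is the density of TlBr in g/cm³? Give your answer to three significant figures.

7.49 g/cm³

The CsCl-type structure contains Z = 1 formula unit per cell; M(TlBr) = 204.4 + 79.90 = 284.3 g/mol.
a³ = (3.980 × 10^-8 cm)³ = 6.304 × 10^-23 cm³.
ρ = 1 × 284.3 / (6.022 × 10²³ × 6.304 × 10^-23) = 7.488 g/cm³.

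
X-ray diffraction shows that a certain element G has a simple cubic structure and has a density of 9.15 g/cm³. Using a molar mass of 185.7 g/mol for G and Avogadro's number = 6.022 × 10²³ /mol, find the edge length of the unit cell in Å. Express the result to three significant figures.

With Z = 1 atom per simple cubic cell, a³ = Z·M/(N_A·ρ) = 1 × 185.7 / (6.022 × 10²³ × 9.150 g/cm³) = 3.370 × 10^-23 cm³.
a = (3.370 × 10^-23)^(1/3) = 3.230 × 10^-8 cm = 3.23 Å.

3.23 Å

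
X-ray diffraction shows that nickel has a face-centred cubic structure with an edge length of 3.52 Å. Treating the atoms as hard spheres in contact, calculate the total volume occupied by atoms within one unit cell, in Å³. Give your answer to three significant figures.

In an FCC lattice atoms touch along the face diagonal, so √2·a = 4r, so r = 0.3536a = 1.245 Å.
V_atoms = Z × (4/3)πr³ = 4 × (4/3)π × (1.245)³ = 32.3 Å³.

32.3 Å³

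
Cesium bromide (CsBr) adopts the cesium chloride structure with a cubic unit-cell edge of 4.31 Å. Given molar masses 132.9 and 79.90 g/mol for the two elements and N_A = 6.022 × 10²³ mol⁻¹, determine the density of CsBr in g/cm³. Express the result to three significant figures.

The cesium chloride structure contains Z = 1 formula unit per cell; M(CsBr) = 132.9 + 79.90 = 212.8 g/mol.
a³ = (4.310 × 10^-8 cm)³ = 8.006 × 10^-23 cm³.
ρ = 1 × 212.8 / (6.022 × 10²³ × 8.006 × 10^-23) = 4.414 g/cm³.

4.41 g/cm³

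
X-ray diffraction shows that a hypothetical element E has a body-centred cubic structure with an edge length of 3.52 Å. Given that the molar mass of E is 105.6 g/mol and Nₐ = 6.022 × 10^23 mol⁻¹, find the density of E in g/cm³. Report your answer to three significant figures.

A BCC unit cell contains Z = 2 atoms.
Cell volume: a³ = (3.52 Å)³ = (3.520 × 10^-8 cm)³ = 4.361 × 10^-23 cm³.
ρ = Z·M/(N_A·a³) = 2 × 105.6 / (6.022 × 10²³ × 4.361 × 10^-23) = 8.041 g/cm³.

8.04 g/cm³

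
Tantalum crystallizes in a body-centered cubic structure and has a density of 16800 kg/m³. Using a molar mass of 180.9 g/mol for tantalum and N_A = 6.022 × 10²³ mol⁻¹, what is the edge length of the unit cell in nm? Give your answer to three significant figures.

With Z = 2 atoms per BCC cell, a³ = Z·M/(N_A·ρ) = 2 × 180.9 / (6.022 × 10²³ × 16.80 g/cm³) = 3.576 × 10^-23 cm³.
a = (3.576 × 10^-23)^(1/3) = 3.295 × 10^-8 cm = 0.329 nm.

0.329 nm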